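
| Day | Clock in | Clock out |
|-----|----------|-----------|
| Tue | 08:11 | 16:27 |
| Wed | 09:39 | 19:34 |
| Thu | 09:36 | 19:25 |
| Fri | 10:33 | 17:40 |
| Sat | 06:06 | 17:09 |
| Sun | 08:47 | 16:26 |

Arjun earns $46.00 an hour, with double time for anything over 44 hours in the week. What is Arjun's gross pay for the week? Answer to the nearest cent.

$2927.13

Tue: 08:11–16:27 = 8 h 16 min
Wed: 09:39–19:34 = 9 h 55 min
Thu: 09:36–19:25 = 9 h 49 min
Fri: 10:33–17:40 = 7 h 7 min
Sat: 06:06–17:09 = 11 h 3 min
Sun: 08:47–16:26 = 7 h 39 min
Total worked: 53 h 49 min = 3229 min.
Regular 44 h 0 min = 2640 min at $46.00/h; overtime 9 h 49 min = 589 min at $92.00/h.
Pay = (2640 × $46.00 + 589 × $92.00) ÷ 60 = $2927.13.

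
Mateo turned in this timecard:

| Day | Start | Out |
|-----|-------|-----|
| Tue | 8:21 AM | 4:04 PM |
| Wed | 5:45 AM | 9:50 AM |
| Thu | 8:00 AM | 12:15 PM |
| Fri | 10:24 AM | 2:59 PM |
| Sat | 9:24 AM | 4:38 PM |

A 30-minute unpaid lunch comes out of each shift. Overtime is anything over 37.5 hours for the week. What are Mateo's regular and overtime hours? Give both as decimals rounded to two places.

Regular 25.37 hours, overtime 0.00 hours

Tue: 8:21 AM–4:04 PM = 7 h 43 min; less 30 min break → 7 h 13 min
Wed: 5:45 AM–9:50 AM = 4 h 5 min; less 30 min break → 3 h 35 min
Thu: 8:00 AM–12:15 PM = 4 h 15 min; less 30 min break → 3 h 45 min
Fri: 10:24 AM–2:59 PM = 4 h 35 min; less 30 min break → 4 h 5 min
Sat: 9:24 AM–4:38 PM = 7 h 14 min; less 30 min break → 6 h 44 min
Total worked: 25 h 22 min = 25.37 h.
Threshold 37.5 h → overtime 0 h 0 min, regular 25 h 22 min.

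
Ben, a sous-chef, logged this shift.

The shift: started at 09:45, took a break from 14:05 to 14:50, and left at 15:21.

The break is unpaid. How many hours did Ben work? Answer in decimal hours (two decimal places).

The shift: 09:45–15:21 = 5 h 36 min; less 45 min break → 4 h 51 min

4.85 hours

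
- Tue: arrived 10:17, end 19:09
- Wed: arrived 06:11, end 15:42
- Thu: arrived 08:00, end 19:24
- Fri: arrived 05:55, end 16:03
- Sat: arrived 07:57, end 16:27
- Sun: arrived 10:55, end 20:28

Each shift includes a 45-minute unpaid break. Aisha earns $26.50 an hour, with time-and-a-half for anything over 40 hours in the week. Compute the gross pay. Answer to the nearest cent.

$1595.30

Tue: 10:17–19:09 = 8 h 52 min; less 45 min break → 8 h 7 min
Wed: 06:11–15:42 = 9 h 31 min; less 45 min break → 8 h 46 min
Thu: 08:00–19:24 = 11 h 24 min; less 45 min break → 10 h 39 min
Fri: 05:55–16:03 = 10 h 8 min; less 45 min break → 9 h 23 min
Sat: 07:57–16:27 = 8 h 30 min; less 45 min break → 7 h 45 min
Sun: 10:55–20:28 = 9 h 33 min; less 45 min break → 8 h 48 min
Total worked: 53 h 28 min = 3208 min.
Regular 40 h 0 min = 2400 min at $26.50/h; overtime 13 h 28 min = 808 min at $39.75/h.
Pay = (2400 × $26.50 + 808 × $39.75) ÷ 60 = $1595.30.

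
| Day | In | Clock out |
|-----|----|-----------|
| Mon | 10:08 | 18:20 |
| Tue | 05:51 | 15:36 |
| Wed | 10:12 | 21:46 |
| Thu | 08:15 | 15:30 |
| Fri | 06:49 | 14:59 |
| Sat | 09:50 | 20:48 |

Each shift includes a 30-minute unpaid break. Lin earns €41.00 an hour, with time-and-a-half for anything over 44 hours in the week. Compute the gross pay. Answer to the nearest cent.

Mon: 10:08–18:20 = 8 h 12 min; less 30 min break → 7 h 42 min
Tue: 05:51–15:36 = 9 h 45 min; less 30 min break → 9 h 15 min
Wed: 10:12–21:46 = 11 h 34 min; less 30 min break → 11 h 4 min
Thu: 08:15–15:30 = 7 h 15 min; less 30 min break → 6 h 45 min
Fri: 06:49–14:59 = 8 h 10 min; less 30 min break → 7 h 40 min
Sat: 09:50–20:48 = 10 h 58 min; less 30 min break → 10 h 28 min
Total worked: 52 h 54 min = 3174 min.
Regular 44 h 0 min = 2640 min at €41.00/h; overtime 8 h 54 min = 534 min at €61.50/h.
Pay = (2640 × €41.00 + 534 × €61.50) ÷ 60 = €2351.35.

€2351.35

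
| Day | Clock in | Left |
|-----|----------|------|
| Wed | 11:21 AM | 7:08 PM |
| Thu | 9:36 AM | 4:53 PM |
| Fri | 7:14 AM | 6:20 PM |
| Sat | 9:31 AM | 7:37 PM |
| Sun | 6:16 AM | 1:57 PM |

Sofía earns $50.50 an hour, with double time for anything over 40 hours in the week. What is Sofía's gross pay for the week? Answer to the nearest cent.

Wed: 11:21 AM–7:08 PM = 7 h 47 min
Thu: 9:36 AM–4:53 PM = 7 h 17 min
Fri: 7:14 AM–6:20 PM = 11 h 6 min
Sat: 9:31 AM–7:37 PM = 10 h 6 min
Sun: 6:16 AM–1:57 PM = 7 h 41 min
Total worked: 43 h 57 min = 2637 min.
Regular 40 h 0 min = 2400 min at $50.50/h; overtime 3 h 57 min = 237 min at $101.00/h.
Pay = (2400 × $50.50 + 237 × $101.00) ÷ 60 = $2418.95.

$2418.95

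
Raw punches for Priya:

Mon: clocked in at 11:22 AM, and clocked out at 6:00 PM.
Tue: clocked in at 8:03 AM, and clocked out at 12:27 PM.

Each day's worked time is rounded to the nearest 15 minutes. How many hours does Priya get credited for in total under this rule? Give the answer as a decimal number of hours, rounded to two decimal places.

11.25 hours

Mon: 11:22 AM–6:00 PM = 6 h 38 min → rounds to 6 h 45 min
Tue: 8:03 AM–12:27 PM = 4 h 24 min → rounds to 4 h 30 min
Total credited: 11 h 15 min.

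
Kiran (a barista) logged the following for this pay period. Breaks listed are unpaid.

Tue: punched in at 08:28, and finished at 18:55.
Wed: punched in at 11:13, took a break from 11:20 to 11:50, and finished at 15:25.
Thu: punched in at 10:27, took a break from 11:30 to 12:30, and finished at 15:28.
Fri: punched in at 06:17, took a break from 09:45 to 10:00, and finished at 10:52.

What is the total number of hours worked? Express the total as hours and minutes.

Tue: 08:28–18:55 = 10 h 27 min
Wed: 11:13–15:25 = 4 h 12 min; less 30 min break → 3 h 42 min
Thu: 10:27–15:28 = 5 h 1 min; less 60 min break → 4 h 1 min
Fri: 06:17–10:52 = 4 h 35 min; less 15 min break → 4 h 20 min
Total: 10 h 27 min + 3 h 42 min + 4 h 1 min + 4 h 20 min = 22 h 30 min.

22 h 30 min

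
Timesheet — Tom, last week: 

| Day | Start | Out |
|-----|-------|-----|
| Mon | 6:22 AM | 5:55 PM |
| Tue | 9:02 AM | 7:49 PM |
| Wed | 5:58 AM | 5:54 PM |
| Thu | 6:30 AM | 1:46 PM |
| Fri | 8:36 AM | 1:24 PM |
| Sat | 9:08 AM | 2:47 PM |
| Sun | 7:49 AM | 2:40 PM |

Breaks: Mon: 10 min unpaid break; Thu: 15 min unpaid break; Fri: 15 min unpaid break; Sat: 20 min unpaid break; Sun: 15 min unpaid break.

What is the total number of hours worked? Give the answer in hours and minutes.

Mon: 6:22 AM–5:55 PM = 11 h 33 min; less 10 min break → 11 h 23 min
Tue: 9:02 AM–7:49 PM = 10 h 47 min
Wed: 5:58 AM–5:54 PM = 11 h 56 min
Thu: 6:30 AM–1:46 PM = 7 h 16 min; less 15 min break → 7 h 1 min
Fri: 8:36 AM–1:24 PM = 4 h 48 min; less 15 min break → 4 h 33 min
Sat: 9:08 AM–2:47 PM = 5 h 39 min; less 20 min break → 5 h 19 min
Sun: 7:49 AM–2:40 PM = 6 h 51 min; less 15 min break → 6 h 36 min
Total: 11 h 23 min + 10 h 47 min + 11 h 56 min + 7 h 1 min + 4 h 33 min + 5 h 19 min + 6 h 36 min = 57 h 35 min.

57 h 35 min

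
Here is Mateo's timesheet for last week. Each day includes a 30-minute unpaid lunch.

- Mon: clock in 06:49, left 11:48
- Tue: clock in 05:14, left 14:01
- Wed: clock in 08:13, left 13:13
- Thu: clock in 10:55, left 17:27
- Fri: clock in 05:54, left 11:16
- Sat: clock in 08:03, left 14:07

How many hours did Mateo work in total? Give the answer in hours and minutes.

33 h 44 min

Mon: 06:49–11:48 = 4 h 59 min; less 30 min break → 4 h 29 min
Tue: 05:14–14:01 = 8 h 47 min; less 30 min break → 8 h 17 min
Wed: 08:13–13:13 = 5 h 0 min; less 30 min break → 4 h 30 min
Thu: 10:55–17:27 = 6 h 32 min; less 30 min break → 6 h 2 min
Fri: 05:54–11:16 = 5 h 22 min; less 30 min break → 4 h 52 min
Sat: 08:03–14:07 = 6 h 4 min; less 30 min break → 5 h 34 min
Total: 4 h 29 min + 8 h 17 min + 4 h 30 min + 6 h 2 min + 4 h 52 min + 5 h 34 min = 33 h 44 min.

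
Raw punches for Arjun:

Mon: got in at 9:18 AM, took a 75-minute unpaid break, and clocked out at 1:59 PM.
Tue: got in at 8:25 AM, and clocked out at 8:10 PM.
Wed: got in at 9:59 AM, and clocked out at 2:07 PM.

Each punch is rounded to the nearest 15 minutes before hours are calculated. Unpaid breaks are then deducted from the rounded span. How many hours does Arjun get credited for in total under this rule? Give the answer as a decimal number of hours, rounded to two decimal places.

19.25 hours

Mon: in 9:18 AM→9:15 AM, out 1:59 PM→2:00 PM; 4 h 45 min − 75 min = 3 h 30 min
Tue: in 8:25 AM→8:30 AM, out 8:10 PM→8:15 PM; 11 h 45 min
Wed: in 9:59 AM→10:00 AM, out 2:07 PM→2:00 PM; 4 h 0 min
Total credited: 19 h 15 min.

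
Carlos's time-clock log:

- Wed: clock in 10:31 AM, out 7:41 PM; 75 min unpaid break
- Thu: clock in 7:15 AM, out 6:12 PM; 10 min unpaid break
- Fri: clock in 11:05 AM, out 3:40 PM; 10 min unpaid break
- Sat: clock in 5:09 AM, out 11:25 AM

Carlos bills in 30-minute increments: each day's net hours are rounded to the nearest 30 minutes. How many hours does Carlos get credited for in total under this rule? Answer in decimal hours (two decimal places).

Wed: 10:31 AM–7:41 PM = 9 h 10 min − 75 min = 7 h 55 min → rounds to 8 h 0 min
Thu: 7:15 AM–6:12 PM = 10 h 57 min − 10 min = 10 h 47 min → rounds to 11 h 0 min
Fri: 11:05 AM–3:40 PM = 4 h 35 min − 10 min = 4 h 25 min → rounds to 4 h 30 min
Sat: 5:09 AM–11:25 AM = 6 h 16 min → rounds to 6 h 30 min
Total credited: 30 h 0 min.

30.00 hours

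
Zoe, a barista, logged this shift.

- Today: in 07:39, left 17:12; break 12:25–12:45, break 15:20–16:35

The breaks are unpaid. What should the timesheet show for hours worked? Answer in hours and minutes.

Today: 07:39–17:12 = 9 h 33 min; less 95 min break → 7 h 58 min

7 h 58 min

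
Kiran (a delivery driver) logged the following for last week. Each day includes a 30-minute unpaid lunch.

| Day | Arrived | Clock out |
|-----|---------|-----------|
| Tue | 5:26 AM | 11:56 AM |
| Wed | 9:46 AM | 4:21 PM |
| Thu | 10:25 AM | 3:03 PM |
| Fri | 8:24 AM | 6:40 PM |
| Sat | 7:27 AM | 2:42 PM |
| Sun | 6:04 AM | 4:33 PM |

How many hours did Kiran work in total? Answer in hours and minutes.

42 h 43 min

Tue: 5:26 AM–11:56 AM = 6 h 30 min; less 30 min break → 6 h 0 min
Wed: 9:46 AM–4:21 PM = 6 h 35 min; less 30 min break → 6 h 5 min
Thu: 10:25 AM–3:03 PM = 4 h 38 min; less 30 min break → 4 h 8 min
Fri: 8:24 AM–6:40 PM = 10 h 16 min; less 30 min break → 9 h 46 min
Sat: 7:27 AM–2:42 PM = 7 h 15 min; less 30 min break → 6 h 45 min
Sun: 6:04 AM–4:33 PM = 10 h 29 min; less 30 min break → 9 h 59 min
Total: 6 h 0 min + 6 h 5 min + 4 h 8 min + 9 h 46 min + 6 h 45 min + 9 h 59 min = 42 h 43 min.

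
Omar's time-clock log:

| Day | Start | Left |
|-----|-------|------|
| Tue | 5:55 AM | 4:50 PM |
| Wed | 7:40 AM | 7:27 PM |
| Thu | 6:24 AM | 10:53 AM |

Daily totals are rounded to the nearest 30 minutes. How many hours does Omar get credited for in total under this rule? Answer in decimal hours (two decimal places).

27.50 hours

Tue: 5:55 AM–4:50 PM = 10 h 55 min → rounds to 11 h 0 min
Wed: 7:40 AM–7:27 PM = 11 h 47 min → rounds to 12 h 0 min
Thu: 6:24 AM–10:53 AM = 4 h 29 min → rounds to 4 h 30 min
Total credited: 27 h 30 min.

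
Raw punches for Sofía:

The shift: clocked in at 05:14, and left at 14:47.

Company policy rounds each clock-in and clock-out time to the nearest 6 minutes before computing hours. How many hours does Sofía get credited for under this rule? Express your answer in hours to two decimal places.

9.60 hours

The shift: in 05:14→05:12, out 14:47→14:48; 9 h 36 min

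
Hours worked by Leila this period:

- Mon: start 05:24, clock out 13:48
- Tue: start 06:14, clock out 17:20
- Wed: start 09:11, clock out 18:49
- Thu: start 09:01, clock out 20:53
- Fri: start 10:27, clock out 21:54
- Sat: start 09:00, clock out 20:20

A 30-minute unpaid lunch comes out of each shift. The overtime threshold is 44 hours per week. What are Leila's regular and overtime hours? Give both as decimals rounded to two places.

Mon: 05:24–13:48 = 8 h 24 min; less 30 min break → 7 h 54 min
Tue: 06:14–17:20 = 11 h 6 min; less 30 min break → 10 h 36 min
Wed: 09:11–18:49 = 9 h 38 min; less 30 min break → 9 h 8 min
Thu: 09:01–20:53 = 11 h 52 min; less 30 min break → 11 h 22 min
Fri: 10:27–21:54 = 11 h 27 min; less 30 min break → 10 h 57 min
Sat: 09:00–20:20 = 11 h 20 min; less 30 min break → 10 h 50 min
Total worked: 60 h 47 min = 60.78 h.
Threshold 44 h → overtime 16 h 47 min, regular 44 h 0 min.

Regular 44.00 hours, overtime 16.78 hours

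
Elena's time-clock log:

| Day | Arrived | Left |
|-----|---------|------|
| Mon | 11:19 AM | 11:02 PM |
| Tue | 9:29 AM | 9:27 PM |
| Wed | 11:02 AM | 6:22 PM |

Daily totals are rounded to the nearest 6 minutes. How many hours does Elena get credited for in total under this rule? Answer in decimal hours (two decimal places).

Mon: 11:19 AM–11:02 PM = 11 h 43 min → rounds to 11 h 42 min
Tue: 9:29 AM–9:27 PM = 11 h 58 min → rounds to 12 h 0 min
Wed: 11:02 AM–6:22 PM = 7 h 20 min → rounds to 7 h 18 min
Total credited: 31 h 0 min.

31.00 hours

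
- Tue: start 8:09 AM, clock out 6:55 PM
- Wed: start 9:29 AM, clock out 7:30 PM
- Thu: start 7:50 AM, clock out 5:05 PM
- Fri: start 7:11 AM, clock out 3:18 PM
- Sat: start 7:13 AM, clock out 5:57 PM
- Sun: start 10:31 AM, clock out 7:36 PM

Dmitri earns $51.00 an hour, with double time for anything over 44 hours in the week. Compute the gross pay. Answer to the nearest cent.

Tue: 8:09 AM–6:55 PM = 10 h 46 min
Wed: 9:29 AM–7:30 PM = 10 h 1 min
Thu: 7:50 AM–5:05 PM = 9 h 15 min
Fri: 7:11 AM–3:18 PM = 8 h 7 min
Sat: 7:13 AM–5:57 PM = 10 h 44 min
Sun: 10:31 AM–7:36 PM = 9 h 5 min
Total worked: 57 h 58 min = 3478 min.
Regular 44 h 0 min = 2640 min at $51.00/h; overtime 13 h 58 min = 838 min at $102.00/h.
Pay = (2640 × $51.00 + 838 × $102.00) ÷ 60 = $3668.60.

$3668.60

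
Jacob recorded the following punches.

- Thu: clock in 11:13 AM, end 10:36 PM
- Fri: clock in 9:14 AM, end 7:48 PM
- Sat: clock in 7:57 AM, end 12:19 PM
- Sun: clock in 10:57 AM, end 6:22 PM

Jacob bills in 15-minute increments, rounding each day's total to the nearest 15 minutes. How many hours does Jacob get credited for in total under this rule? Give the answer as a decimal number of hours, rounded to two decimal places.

Thu: 11:13 AM–10:36 PM = 11 h 23 min → rounds to 11 h 30 min
Fri: 9:14 AM–7:48 PM = 10 h 34 min → rounds to 10 h 30 min
Sat: 7:57 AM–12:19 PM = 4 h 22 min → rounds to 4 h 15 min
Sun: 10:57 AM–6:22 PM = 7 h 25 min → rounds to 7 h 30 min
Total credited: 33 h 45 min.

33.75 hours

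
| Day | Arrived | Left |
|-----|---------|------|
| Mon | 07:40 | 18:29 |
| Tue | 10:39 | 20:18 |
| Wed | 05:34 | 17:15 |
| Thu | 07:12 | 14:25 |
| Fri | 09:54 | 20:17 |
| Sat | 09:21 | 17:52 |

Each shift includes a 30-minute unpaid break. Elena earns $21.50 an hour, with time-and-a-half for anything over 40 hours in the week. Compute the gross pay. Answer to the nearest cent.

Mon: 07:40–18:29 = 10 h 49 min; less 30 min break → 10 h 19 min
Tue: 10:39–20:18 = 9 h 39 min; less 30 min break → 9 h 9 min
Wed: 05:34–17:15 = 11 h 41 min; less 30 min break → 11 h 11 min
Thu: 07:12–14:25 = 7 h 13 min; less 30 min break → 6 h 43 min
Fri: 09:54–20:17 = 10 h 23 min; less 30 min break → 9 h 53 min
Sat: 09:21–17:52 = 8 h 31 min; less 30 min break → 8 h 1 min
Total worked: 55 h 16 min = 3316 min.
Regular 40 h 0 min = 2400 min at $21.50/h; overtime 15 h 16 min = 916 min at $32.25/h.
Pay = (2400 × $21.50 + 916 × $32.25) ÷ 60 = $1352.35.

$1352.35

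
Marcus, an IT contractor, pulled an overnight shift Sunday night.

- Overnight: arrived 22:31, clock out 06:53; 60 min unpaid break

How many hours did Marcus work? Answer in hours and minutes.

Overnight: 22:31 → midnight = 1 h 29 min; midnight → 06:53 = 6 h 53 min; span 8 h 22 min; less 60 min break → 7 h 22 min

7 h 22 min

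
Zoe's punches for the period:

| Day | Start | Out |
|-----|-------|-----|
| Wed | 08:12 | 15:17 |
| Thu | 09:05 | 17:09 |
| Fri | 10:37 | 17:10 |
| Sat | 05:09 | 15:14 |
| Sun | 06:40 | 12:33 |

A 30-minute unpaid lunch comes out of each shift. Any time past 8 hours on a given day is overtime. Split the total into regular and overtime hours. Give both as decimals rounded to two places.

Wed: 08:12–15:17 = 7 h 5 min; less 30 min break → 6 h 35 min
Thu: 09:05–17:09 = 8 h 4 min; less 30 min break → 7 h 34 min
Fri: 10:37–17:10 = 6 h 33 min; less 30 min break → 6 h 3 min
Sat: 05:09–15:14 = 10 h 5 min; less 30 min break → 9 h 35 min
Sun: 06:40–12:33 = 5 h 53 min; less 30 min break → 5 h 23 min
Wed reg 6 h 35 min / OT 0 h 0 min; Thu reg 7 h 34 min / OT 0 h 0 min; Fri reg 6 h 3 min / OT 0 h 0 min; Sat reg 8 h 0 min / OT 1 h 35 min; Sun reg 5 h 23 min / OT 0 h 0 min.
Totals: regular 33 h 35 min, overtime 1 h 35 min.

Regular 33.58 hours, overtime 1.58 hours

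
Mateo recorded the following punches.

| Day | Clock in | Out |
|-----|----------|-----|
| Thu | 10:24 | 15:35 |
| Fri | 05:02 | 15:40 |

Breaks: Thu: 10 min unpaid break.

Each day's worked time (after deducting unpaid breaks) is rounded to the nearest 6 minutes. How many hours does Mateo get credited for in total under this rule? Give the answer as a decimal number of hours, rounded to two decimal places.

15.60 hours

Thu: 10:24–15:35 = 5 h 11 min − 10 min = 5 h 1 min → rounds to 5 h 0 min
Fri: 05:02–15:40 = 10 h 38 min → rounds to 10 h 36 min
Total credited: 15 h 36 min.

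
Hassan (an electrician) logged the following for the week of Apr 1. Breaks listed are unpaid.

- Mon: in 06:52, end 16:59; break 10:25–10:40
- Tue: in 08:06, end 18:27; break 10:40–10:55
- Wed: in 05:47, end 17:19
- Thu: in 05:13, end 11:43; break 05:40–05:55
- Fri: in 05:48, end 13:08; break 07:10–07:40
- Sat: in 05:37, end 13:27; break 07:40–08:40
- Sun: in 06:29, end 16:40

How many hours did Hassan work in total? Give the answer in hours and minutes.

61 h 36 min

Mon: 06:52–16:59 = 10 h 7 min; less 15 min break → 9 h 52 min
Tue: 08:06–18:27 = 10 h 21 min; less 15 min break → 10 h 6 min
Wed: 05:47–17:19 = 11 h 32 min
Thu: 05:13–11:43 = 6 h 30 min; less 15 min break → 6 h 15 min
Fri: 05:48–13:08 = 7 h 20 min; less 30 min break → 6 h 50 min
Sat: 05:37–13:27 = 7 h 50 min; less 60 min break → 6 h 50 min
Sun: 06:29–16:40 = 10 h 11 min
Total: 9 h 52 min + 10 h 6 min + 11 h 32 min + 6 h 15 min + 6 h 50 min + 6 h 50 min + 10 h 11 min = 61 h 36 min.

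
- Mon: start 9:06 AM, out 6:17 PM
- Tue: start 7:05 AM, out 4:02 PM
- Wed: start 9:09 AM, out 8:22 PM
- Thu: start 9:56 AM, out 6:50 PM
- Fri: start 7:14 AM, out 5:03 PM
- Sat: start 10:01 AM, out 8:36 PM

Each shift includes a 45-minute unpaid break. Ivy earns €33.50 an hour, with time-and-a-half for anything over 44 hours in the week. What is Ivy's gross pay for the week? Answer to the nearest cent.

€1984.04

Mon: 9:06 AM–6:17 PM = 9 h 11 min; less 45 min break → 8 h 26 min
Tue: 7:05 AM–4:02 PM = 8 h 57 min; less 45 min break → 8 h 12 min
Wed: 9:09 AM–8:22 PM = 11 h 13 min; less 45 min break → 10 h 28 min
Thu: 9:56 AM–6:50 PM = 8 h 54 min; less 45 min break → 8 h 9 min
Fri: 7:14 AM–5:03 PM = 9 h 49 min; less 45 min break → 9 h 4 min
Sat: 10:01 AM–8:36 PM = 10 h 35 min; less 45 min break → 9 h 50 min
Total worked: 54 h 9 min = 3249 min.
Regular 44 h 0 min = 2640 min at €33.50/h; overtime 10 h 9 min = 609 min at €50.25/h.
Pay = (2640 × €33.50 + 609 × €50.25) ÷ 60 = €1984.04.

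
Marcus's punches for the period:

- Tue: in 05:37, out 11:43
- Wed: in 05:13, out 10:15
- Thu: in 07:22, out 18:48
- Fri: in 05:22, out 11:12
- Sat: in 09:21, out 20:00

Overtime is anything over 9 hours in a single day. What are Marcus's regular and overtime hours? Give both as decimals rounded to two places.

Regular 34.97 hours, overtime 4.08 hours

Tue: 05:37–11:43 = 6 h 6 min
Wed: 05:13–10:15 = 5 h 2 min
Thu: 07:22–18:48 = 11 h 26 min
Fri: 05:22–11:12 = 5 h 50 min
Sat: 09:21–20:00 = 10 h 39 min
Tue reg 6 h 6 min / OT 0 h 0 min; Wed reg 5 h 2 min / OT 0 h 0 min; Thu reg 9 h 0 min / OT 2 h 26 min; Fri reg 5 h 50 min / OT 0 h 0 min; Sat reg 9 h 0 min / OT 1 h 39 min.
Totals: regular 34 h 58 min, overtime 4 h 5 min.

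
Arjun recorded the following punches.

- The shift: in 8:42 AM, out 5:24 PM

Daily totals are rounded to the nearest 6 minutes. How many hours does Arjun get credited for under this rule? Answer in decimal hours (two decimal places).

8.70 hours

The shift: 8:42 AM–5:24 PM = 8 h 42 min → rounds to 8 h 42 min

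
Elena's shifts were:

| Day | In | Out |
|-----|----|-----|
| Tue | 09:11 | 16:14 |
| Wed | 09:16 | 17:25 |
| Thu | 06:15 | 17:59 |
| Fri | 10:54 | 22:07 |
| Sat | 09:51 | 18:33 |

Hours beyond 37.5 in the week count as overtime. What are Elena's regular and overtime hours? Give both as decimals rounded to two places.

Tue: 09:11–16:14 = 7 h 3 min
Wed: 09:16–17:25 = 8 h 9 min
Thu: 06:15–17:59 = 11 h 44 min
Fri: 10:54–22:07 = 11 h 13 min
Sat: 09:51–18:33 = 8 h 42 min
Total worked: 46 h 51 min = 46.85 h.
Threshold 37.5 h → overtime 9 h 21 min, regular 37 h 30 min.

Regular 37.50 hours, overtime 9.35 hours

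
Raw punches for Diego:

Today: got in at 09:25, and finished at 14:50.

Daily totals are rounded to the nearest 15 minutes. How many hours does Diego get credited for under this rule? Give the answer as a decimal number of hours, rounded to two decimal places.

5.50 hours

Today: 09:25–14:50 = 5 h 25 min → rounds to 5 h 30 min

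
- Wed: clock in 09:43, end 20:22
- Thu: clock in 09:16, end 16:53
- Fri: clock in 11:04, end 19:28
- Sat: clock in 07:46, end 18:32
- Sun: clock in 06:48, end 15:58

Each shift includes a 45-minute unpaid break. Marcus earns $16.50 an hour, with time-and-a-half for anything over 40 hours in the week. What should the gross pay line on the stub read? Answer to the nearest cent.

$730.54

Wed: 09:43–20:22 = 10 h 39 min; less 45 min break → 9 h 54 min
Thu: 09:16–16:53 = 7 h 37 min; less 45 min break → 6 h 52 min
Fri: 11:04–19:28 = 8 h 24 min; less 45 min break → 7 h 39 min
Sat: 07:46–18:32 = 10 h 46 min; less 45 min break → 10 h 1 min
Sun: 06:48–15:58 = 9 h 10 min; less 45 min break → 8 h 25 min
Total worked: 42 h 51 min = 2571 min.
Regular 40 h 0 min = 2400 min at $16.50/h; overtime 2 h 51 min = 171 min at $24.75/h.
Pay = (2400 × $16.50 + 171 × $24.75) ÷ 60 = $730.54.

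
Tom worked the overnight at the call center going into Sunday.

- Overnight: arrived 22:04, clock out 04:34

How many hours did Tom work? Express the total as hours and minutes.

Overnight: 22:04 → midnight = 1 h 56 min; midnight → 04:34 = 4 h 34 min; span 6 h 30 min

6 h 30 min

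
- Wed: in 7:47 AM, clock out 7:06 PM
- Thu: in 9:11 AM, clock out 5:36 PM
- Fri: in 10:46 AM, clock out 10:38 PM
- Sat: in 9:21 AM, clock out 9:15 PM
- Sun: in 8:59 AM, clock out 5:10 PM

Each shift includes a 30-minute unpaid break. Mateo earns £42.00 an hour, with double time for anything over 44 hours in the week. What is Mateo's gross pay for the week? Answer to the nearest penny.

£2283.40

Wed: 7:47 AM–7:06 PM = 11 h 19 min; less 30 min break → 10 h 49 min
Thu: 9:11 AM–5:36 PM = 8 h 25 min; less 30 min break → 7 h 55 min
Fri: 10:46 AM–10:38 PM = 11 h 52 min; less 30 min break → 11 h 22 min
Sat: 9:21 AM–9:15 PM = 11 h 54 min; less 30 min break → 11 h 24 min
Sun: 8:59 AM–5:10 PM = 8 h 11 min; less 30 min break → 7 h 41 min
Total worked: 49 h 11 min = 2951 min.
Regular 44 h 0 min = 2640 min at £42.00/h; overtime 5 h 11 min = 311 min at £84.00/h.
Pay = (2640 × £42.00 + 311 × £84.00) ÷ 60 = £2283.40.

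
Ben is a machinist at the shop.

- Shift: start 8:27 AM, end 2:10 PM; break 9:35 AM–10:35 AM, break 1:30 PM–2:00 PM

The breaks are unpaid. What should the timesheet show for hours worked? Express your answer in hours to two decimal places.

Shift: 8:27 AM–2:10 PM = 5 h 43 min; less 90 min break → 4 h 13 min

4.22 hours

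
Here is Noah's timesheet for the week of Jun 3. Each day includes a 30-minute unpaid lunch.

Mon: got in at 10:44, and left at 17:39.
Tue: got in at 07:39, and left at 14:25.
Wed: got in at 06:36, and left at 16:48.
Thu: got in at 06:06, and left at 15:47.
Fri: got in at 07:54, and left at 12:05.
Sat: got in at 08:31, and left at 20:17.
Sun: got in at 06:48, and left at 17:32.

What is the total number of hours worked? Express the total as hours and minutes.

56 h 45 min

Mon: 10:44–17:39 = 6 h 55 min; less 30 min break → 6 h 25 min
Tue: 07:39–14:25 = 6 h 46 min; less 30 min break → 6 h 16 min
Wed: 06:36–16:48 = 10 h 12 min; less 30 min break → 9 h 42 min
Thu: 06:06–15:47 = 9 h 41 min; less 30 min break → 9 h 11 min
Fri: 07:54–12:05 = 4 h 11 min; less 30 min break → 3 h 41 min
Sat: 08:31–20:17 = 11 h 46 min; less 30 min break → 11 h 16 min
Sun: 06:48–17:32 = 10 h 44 min; less 30 min break → 10 h 14 min
Total: 6 h 25 min + 6 h 16 min + 9 h 42 min + 9 h 11 min + 3 h 41 min + 11 h 16 min + 10 h 14 min = 56 h 45 min.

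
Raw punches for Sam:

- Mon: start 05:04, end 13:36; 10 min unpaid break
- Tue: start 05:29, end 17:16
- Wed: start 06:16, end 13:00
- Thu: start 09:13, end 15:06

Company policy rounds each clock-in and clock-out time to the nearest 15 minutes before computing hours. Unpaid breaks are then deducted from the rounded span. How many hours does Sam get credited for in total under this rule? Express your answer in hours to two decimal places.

Mon: in 05:04→05:00, out 13:36→13:30; 8 h 30 min − 10 min = 8 h 20 min
Tue: in 05:29→05:30, out 17:16→17:15; 11 h 45 min
Wed: in 06:16→06:15, out 13:00→13:00; 6 h 45 min
Thu: in 09:13→09:15, out 15:06→15:00; 5 h 45 min
Total credited: 32 h 35 min.

32.58 hours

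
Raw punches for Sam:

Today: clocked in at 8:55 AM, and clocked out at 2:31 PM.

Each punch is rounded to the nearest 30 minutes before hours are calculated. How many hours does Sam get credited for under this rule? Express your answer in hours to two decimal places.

5.50 hours

Today: in 8:55 AM→9:00 AM, out 2:31 PM→2:30 PM; 5 h 30 min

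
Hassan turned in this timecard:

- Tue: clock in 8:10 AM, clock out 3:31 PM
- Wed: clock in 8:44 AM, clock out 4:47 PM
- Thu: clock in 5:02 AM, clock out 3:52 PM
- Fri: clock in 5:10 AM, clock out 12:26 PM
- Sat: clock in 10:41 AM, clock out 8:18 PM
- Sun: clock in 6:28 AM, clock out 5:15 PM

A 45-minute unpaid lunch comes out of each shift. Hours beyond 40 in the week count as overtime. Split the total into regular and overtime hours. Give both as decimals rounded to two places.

Tue: 8:10 AM–3:31 PM = 7 h 21 min; less 45 min break → 6 h 36 min
Wed: 8:44 AM–4:47 PM = 8 h 3 min; less 45 min break → 7 h 18 min
Thu: 5:02 AM–3:52 PM = 10 h 50 min; less 45 min break → 10 h 5 min
Fri: 5:10 AM–12:26 PM = 7 h 16 min; less 45 min break → 6 h 31 min
Sat: 10:41 AM–8:18 PM = 9 h 37 min; less 45 min break → 8 h 52 min
Sun: 6:28 AM–5:15 PM = 10 h 47 min; less 45 min break → 10 h 2 min
Total worked: 49 h 24 min = 49.40 h.
Threshold 40 h → overtime 9 h 24 min, regular 40 h 0 min.

Regular 40.00 hours, overtime 9.40 hours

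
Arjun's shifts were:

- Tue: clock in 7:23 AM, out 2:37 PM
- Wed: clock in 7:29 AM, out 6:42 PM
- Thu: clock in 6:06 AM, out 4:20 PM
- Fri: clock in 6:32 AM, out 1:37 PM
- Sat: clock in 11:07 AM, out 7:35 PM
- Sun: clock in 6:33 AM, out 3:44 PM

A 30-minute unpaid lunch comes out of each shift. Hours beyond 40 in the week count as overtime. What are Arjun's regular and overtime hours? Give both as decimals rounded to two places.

Tue: 7:23 AM–2:37 PM = 7 h 14 min; less 30 min break → 6 h 44 min
Wed: 7:29 AM–6:42 PM = 11 h 13 min; less 30 min break → 10 h 43 min
Thu: 6:06 AM–4:20 PM = 10 h 14 min; less 30 min break → 9 h 44 min
Fri: 6:32 AM–1:37 PM = 7 h 5 min; less 30 min break → 6 h 35 min
Sat: 11:07 AM–7:35 PM = 8 h 28 min; less 30 min break → 7 h 58 min
Sun: 6:33 AM–3:44 PM = 9 h 11 min; less 30 min break → 8 h 41 min
Total worked: 50 h 25 min = 50.42 h.
Threshold 40 h → overtime 10 h 25 min, regular 40 h 0 min.

Regular 40.00 hours, overtime 10.42 hours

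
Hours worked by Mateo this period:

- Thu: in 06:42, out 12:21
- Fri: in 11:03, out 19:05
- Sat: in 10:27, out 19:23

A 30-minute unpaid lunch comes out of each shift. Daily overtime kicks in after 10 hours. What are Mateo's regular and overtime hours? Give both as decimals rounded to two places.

Regular 21.12 hours, overtime 0.00 hours

Thu: 06:42–12:21 = 5 h 39 min; less 30 min break → 5 h 9 min
Fri: 11:03–19:05 = 8 h 2 min; less 30 min break → 7 h 32 min
Sat: 10:27–19:23 = 8 h 56 min; less 30 min break → 8 h 26 min
Thu reg 5 h 9 min / OT 0 h 0 min; Fri reg 7 h 32 min / OT 0 h 0 min; Sat reg 8 h 26 min / OT 0 h 0 min.
Totals: regular 21 h 7 min, overtime 0 h 0 min.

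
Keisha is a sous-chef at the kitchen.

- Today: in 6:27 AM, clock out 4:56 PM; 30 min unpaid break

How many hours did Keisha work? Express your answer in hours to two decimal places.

9.98 hours

Today: 6:27 AM–4:56 PM = 10 h 29 min; less 30 min break → 9 h 59 min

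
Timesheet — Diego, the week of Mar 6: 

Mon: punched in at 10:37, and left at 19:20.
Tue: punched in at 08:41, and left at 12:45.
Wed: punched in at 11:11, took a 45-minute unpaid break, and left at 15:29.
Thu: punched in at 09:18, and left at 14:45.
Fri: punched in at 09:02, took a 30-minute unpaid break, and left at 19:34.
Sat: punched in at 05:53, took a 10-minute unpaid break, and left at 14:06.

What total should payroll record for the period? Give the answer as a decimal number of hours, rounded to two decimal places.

39.87 hours

Mon: 10:37–19:20 = 8 h 43 min
Tue: 08:41–12:45 = 4 h 4 min
Wed: 11:11–15:29 = 4 h 18 min; less 45 min break → 3 h 33 min
Thu: 09:18–14:45 = 5 h 27 min
Fri: 09:02–19:34 = 10 h 32 min; less 30 min break → 10 h 2 min
Sat: 05:53–14:06 = 8 h 13 min; less 10 min break → 8 h 3 min
Total: 8 h 43 min + 4 h 4 min + 3 h 33 min + 5 h 27 min + 10 h 2 min + 8 h 3 min = 39 h 52 min.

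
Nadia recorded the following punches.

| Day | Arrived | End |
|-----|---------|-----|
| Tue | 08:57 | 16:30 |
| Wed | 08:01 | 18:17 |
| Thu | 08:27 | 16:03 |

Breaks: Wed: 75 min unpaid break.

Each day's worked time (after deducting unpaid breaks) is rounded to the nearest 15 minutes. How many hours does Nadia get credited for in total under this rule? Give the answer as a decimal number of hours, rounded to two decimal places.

Tue: 08:57–16:30 = 7 h 33 min → rounds to 7 h 30 min
Wed: 08:01–18:17 = 10 h 16 min − 75 min = 9 h 1 min → rounds to 9 h 0 min
Thu: 08:27–16:03 = 7 h 36 min → rounds to 7 h 30 min
Total credited: 24 h 0 min.

24.00 hours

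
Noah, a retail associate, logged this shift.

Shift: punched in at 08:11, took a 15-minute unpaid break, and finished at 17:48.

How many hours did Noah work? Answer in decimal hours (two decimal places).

Shift: 08:11–17:48 = 9 h 37 min; less 15 min break → 9 h 22 min

9.37 hours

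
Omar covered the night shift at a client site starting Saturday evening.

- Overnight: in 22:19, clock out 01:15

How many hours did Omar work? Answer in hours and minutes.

2 h 56 min

Overnight: 22:19 → midnight = 1 h 41 min; midnight → 01:15 = 1 h 15 min; span 2 h 56 min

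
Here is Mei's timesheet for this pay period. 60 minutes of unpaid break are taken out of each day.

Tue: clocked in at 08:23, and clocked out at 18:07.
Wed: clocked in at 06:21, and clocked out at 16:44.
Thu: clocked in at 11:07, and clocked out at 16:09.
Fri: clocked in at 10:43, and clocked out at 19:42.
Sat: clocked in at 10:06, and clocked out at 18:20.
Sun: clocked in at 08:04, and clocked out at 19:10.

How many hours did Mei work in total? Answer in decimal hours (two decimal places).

Tue: 08:23–18:07 = 9 h 44 min; less 60 min break → 8 h 44 min
Wed: 06:21–16:44 = 10 h 23 min; less 60 min break → 9 h 23 min
Thu: 11:07–16:09 = 5 h 2 min; less 60 min break → 4 h 2 min
Fri: 10:43–19:42 = 8 h 59 min; less 60 min break → 7 h 59 min
Sat: 10:06–18:20 = 8 h 14 min; less 60 min break → 7 h 14 min
Sun: 08:04–19:10 = 11 h 6 min; less 60 min break → 10 h 6 min
Total: 8 h 44 min + 9 h 23 min + 4 h 2 min + 7 h 59 min + 7 h 14 min + 10 h 6 min = 47 h 28 min.

47.47 hours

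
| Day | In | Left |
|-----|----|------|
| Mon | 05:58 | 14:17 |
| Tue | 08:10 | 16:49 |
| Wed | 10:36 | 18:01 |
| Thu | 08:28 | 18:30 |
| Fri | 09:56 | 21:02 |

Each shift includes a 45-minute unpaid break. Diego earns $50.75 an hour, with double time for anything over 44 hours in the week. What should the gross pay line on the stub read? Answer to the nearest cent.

Mon: 05:58–14:17 = 8 h 19 min; less 45 min break → 7 h 34 min
Tue: 08:10–16:49 = 8 h 39 min; less 45 min break → 7 h 54 min
Wed: 10:36–18:01 = 7 h 25 min; less 45 min break → 6 h 40 min
Thu: 08:28–18:30 = 10 h 2 min; less 45 min break → 9 h 17 min
Fri: 09:56–21:02 = 11 h 6 min; less 45 min break → 10 h 21 min
Total worked: 41 h 46 min = 2506 min.
Regular 41 h 46 min = 2506 min at $50.75/h; overtime 0 h 0 min = 0 min at $101.50/h.
Pay = (2506 × $50.75 + 0 × $101.50) ÷ 60 = $2119.66.

$2119.66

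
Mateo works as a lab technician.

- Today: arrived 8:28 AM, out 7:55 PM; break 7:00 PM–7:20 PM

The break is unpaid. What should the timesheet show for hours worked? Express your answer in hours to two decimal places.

11.12 hours

Today: 8:28 AM–7:55 PM = 11 h 27 min; less 20 min break → 11 h 7 min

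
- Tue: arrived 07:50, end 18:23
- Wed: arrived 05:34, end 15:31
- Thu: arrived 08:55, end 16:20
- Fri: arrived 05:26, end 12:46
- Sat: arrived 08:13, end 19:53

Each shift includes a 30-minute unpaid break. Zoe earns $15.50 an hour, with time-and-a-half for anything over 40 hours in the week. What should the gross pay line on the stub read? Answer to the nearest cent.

$722.69

Tue: 07:50–18:23 = 10 h 33 min; less 30 min break → 10 h 3 min
Wed: 05:34–15:31 = 9 h 57 min; less 30 min break → 9 h 27 min
Thu: 08:55–16:20 = 7 h 25 min; less 30 min break → 6 h 55 min
Fri: 05:26–12:46 = 7 h 20 min; less 30 min break → 6 h 50 min
Sat: 08:13–19:53 = 11 h 40 min; less 30 min break → 11 h 10 min
Total worked: 44 h 25 min = 2665 min.
Regular 40 h 0 min = 2400 min at $15.50/h; overtime 4 h 25 min = 265 min at $23.25/h.
Pay = (2400 × $15.50 + 265 × $23.25) ÷ 60 = $722.69.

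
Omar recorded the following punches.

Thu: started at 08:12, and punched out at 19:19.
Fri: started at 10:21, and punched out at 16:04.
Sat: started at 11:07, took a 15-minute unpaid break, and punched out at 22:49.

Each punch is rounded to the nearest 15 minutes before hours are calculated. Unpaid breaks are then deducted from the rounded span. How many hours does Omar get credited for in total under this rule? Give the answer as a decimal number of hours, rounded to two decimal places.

Thu: in 08:12→08:15, out 19:19→19:15; 11 h 0 min
Fri: in 10:21→10:15, out 16:04→16:00; 5 h 45 min
Sat: in 11:07→11:00, out 22:49→22:45; 11 h 45 min − 15 min = 11 h 30 min
Total credited: 28 h 15 min.

28.25 hours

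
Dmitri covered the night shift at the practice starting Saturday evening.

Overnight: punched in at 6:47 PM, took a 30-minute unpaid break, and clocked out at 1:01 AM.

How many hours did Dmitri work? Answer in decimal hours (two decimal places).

Overnight: 6:47 PM → midnight = 5 h 13 min; midnight → 1:01 AM = 1 h 1 min; span 6 h 14 min; less 30 min break → 5 h 44 min

5.73 hours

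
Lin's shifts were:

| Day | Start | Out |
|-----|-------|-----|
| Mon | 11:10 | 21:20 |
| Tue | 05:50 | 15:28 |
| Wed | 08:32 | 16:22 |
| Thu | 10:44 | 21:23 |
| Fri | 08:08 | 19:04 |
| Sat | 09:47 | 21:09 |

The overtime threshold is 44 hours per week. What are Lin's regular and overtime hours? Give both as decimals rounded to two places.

Mon: 11:10–21:20 = 10 h 10 min
Tue: 05:50–15:28 = 9 h 38 min
Wed: 08:32–16:22 = 7 h 50 min
Thu: 10:44–21:23 = 10 h 39 min
Fri: 08:08–19:04 = 10 h 56 min
Sat: 09:47–21:09 = 11 h 22 min
Total worked: 60 h 35 min = 60.58 h.
Threshold 44 h → overtime 16 h 35 min, regular 44 h 0 min.

Regular 44.00 hours, overtime 16.58 hours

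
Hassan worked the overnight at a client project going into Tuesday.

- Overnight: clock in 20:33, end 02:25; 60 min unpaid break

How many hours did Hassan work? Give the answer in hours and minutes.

4 h 52 min

Overnight: 20:33 → midnight = 3 h 27 min; midnight → 02:25 = 2 h 25 min; span 5 h 52 min; less 60 min break → 4 h 52 min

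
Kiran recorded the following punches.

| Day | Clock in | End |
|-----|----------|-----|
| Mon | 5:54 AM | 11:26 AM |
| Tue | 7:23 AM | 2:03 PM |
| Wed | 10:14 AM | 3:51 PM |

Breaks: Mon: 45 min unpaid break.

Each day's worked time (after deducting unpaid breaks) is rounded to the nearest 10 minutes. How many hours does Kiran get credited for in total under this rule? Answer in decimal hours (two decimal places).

17.17 hours

Mon: 5:54 AM–11:26 AM = 5 h 32 min − 45 min = 4 h 47 min → rounds to 4 h 50 min
Tue: 7:23 AM–2:03 PM = 6 h 40 min → rounds to 6 h 40 min
Wed: 10:14 AM–3:51 PM = 5 h 37 min → rounds to 5 h 40 min
Total credited: 17 h 10 min.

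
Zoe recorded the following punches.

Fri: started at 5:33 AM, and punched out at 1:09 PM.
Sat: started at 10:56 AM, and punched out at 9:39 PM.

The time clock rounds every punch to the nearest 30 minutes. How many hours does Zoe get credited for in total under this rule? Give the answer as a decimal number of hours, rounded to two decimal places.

Fri: in 5:33 AM→5:30 AM, out 1:09 PM→1:00 PM; 7 h 30 min
Sat: in 10:56 AM→11:00 AM, out 9:39 PM→9:30 PM; 10 h 30 min
Total credited: 18 h 0 min.

18.00 hours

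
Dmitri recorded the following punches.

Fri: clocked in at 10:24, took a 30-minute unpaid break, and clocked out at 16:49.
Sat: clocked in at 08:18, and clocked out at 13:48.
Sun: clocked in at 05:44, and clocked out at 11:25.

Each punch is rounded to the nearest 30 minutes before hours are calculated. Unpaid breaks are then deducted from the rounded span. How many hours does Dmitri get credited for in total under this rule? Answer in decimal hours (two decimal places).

Fri: in 10:24→10:30, out 16:49→17:00; 6 h 30 min − 30 min = 6 h 0 min
Sat: in 08:18→08:30, out 13:48→14:00; 5 h 30 min
Sun: in 05:44→05:30, out 11:25→11:30; 6 h 0 min
Total credited: 17 h 30 min.

17.50 hours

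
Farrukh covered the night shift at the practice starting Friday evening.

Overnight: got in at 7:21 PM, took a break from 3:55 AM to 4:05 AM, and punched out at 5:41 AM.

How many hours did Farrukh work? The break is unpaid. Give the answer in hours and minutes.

10 h 10 min

Overnight: 7:21 PM → midnight = 4 h 39 min; midnight → 5:41 AM = 5 h 41 min; span 10 h 20 min; less 10 min break → 10 h 10 min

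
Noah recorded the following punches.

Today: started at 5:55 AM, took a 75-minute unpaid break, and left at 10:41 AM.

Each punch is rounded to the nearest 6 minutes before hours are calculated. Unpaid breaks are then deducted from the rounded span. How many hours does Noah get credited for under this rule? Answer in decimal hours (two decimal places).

Today: in 5:55 AM→5:54 AM, out 10:41 AM→10:42 AM; 4 h 48 min − 75 min = 3 h 33 min

3.55 hours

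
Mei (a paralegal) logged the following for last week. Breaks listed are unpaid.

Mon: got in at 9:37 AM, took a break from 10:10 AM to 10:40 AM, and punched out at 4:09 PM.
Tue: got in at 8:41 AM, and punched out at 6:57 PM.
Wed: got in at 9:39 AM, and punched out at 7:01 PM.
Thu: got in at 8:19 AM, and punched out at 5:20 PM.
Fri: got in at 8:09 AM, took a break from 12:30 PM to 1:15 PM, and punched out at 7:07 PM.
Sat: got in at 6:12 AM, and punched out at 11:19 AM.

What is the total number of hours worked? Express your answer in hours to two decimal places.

Mon: 9:37 AM–4:09 PM = 6 h 32 min; less 30 min break → 6 h 2 min
Tue: 8:41 AM–6:57 PM = 10 h 16 min
Wed: 9:39 AM–7:01 PM = 9 h 22 min
Thu: 8:19 AM–5:20 PM = 9 h 1 min
Fri: 8:09 AM–7:07 PM = 10 h 58 min; less 45 min break → 10 h 13 min
Sat: 6:12 AM–11:19 AM = 5 h 7 min
Total: 6 h 2 min + 10 h 16 min + 9 h 22 min + 9 h 1 min + 10 h 13 min + 5 h 7 min = 50 h 1 min.

50.02 hours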